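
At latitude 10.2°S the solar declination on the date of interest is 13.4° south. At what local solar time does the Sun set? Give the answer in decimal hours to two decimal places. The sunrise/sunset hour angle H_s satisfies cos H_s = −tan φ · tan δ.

18.16 h

The sunset hour angle satisfies cos H_s = −tan φ tan δ = -0.0429, giving H_s = 92.46°.
Sunset is at 12 + H_s/15 = 12 + 6.164 = 18.164 h local solar time.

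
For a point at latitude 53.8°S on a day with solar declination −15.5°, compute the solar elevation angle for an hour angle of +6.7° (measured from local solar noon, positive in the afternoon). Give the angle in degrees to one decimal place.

51.3°

With φ = -53.8°, δ = -15.5°, H = 6.70°: sin φ sin δ = 0.2157, cos φ cos δ cos H = 0.5652, so cos θ_z = 0.7809.
θ_z = arccos(0.7809) = 38.66°, so the elevation is 90° − 38.66° = 51.34°.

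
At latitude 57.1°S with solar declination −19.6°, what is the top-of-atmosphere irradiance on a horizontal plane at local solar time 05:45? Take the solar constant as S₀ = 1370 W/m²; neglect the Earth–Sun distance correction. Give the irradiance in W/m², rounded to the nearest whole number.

340 W/m²

Hour angle H = 15° × (5.75 − 12) = -93.75°.
cos θ_z = sin φ sin δ + cos φ cos δ cos H = (-0.8396)(-0.3355) + (0.5432)(0.9421)(-0.0654) = 0.2482.
Top-of-atmosphere irradiance = S₀ cos θ_z = 1370 × 0.2482 = 340.03 W/m².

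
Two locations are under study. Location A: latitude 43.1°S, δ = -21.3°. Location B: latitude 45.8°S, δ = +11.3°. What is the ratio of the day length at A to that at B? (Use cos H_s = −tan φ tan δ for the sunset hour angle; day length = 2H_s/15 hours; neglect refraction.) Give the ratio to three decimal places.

A: H_s = arccos(−tan -43.1° · tan -21.3°) = 111.40°, so 2H_s/15 = 14.8533 h.
B: H_s = arccos(−tan -45.8° · tan 11.3°) = 78.14°, so 2H_s/15 = 10.4187 h.
Ratio A/B = 14.8533 / 10.4187 = 1.4256.

1.426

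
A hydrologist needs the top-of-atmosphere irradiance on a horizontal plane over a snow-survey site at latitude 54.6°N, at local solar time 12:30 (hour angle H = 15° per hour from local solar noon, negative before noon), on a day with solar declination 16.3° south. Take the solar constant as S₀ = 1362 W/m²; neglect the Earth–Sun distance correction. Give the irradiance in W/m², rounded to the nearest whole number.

Hour angle H = 15° × (12.5 − 12) = 7.50°.
cos θ_z = sin(54.6°) sin(-16.3°) + cos(54.6°) cos(-16.3°) cos(7.50°) = -0.2288 + 0.5512 = 0.3224.
Top-of-atmosphere irradiance = S₀ cos θ_z = 1362 × 0.3224 = 439.11 W/m².

439 W/m²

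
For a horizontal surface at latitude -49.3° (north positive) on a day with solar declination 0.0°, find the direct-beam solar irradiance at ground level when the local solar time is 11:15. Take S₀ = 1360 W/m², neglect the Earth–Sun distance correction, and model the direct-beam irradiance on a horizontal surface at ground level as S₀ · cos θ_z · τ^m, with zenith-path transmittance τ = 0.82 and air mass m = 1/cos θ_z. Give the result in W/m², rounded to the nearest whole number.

Hour angle H = 15° × (11.25 − 12) = -11.25°.
With φ = -49.3°, δ = 0.0°, H = -11.25°: sin φ sin δ = 0.0000, cos φ cos δ cos H = 0.6396, so cos θ_z = 0.6396.
Air mass m = 1/cos θ_z = 1/0.6396 = 1.563; τ^m = 0.82^1.563 = 0.7333.
Surface direct beam = 1360 × 0.6396 × 0.7333 = 637.87 W/m².

638 W/m²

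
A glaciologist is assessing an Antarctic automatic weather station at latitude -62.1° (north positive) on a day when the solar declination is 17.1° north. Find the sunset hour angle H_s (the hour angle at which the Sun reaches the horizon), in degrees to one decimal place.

The sunset hour angle satisfies cos H_s = −tan φ tan δ = 0.5810, giving H_s = 54.48°.

54.5°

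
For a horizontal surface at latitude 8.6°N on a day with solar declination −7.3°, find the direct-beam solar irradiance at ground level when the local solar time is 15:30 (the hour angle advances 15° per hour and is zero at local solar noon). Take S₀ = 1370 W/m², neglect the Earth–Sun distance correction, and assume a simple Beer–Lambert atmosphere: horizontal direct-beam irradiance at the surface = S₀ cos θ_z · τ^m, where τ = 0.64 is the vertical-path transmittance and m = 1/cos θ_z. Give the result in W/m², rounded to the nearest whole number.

366 W/m²

Hour angle H = 15° × (15.5 − 12) = 52.50°.
With φ = 8.6°, δ = -7.3°, H = 52.50°: sin φ sin δ = -0.0190, cos φ cos δ cos H = 0.5970, so cos θ_z = 0.5780.
Air mass m = 1/cos θ_z = 1/0.5780 = 1.730; τ^m = 0.64^1.730 = 0.4621.
Surface direct beam = 1370 × 0.5780 × 0.4621 = 365.92 W/m².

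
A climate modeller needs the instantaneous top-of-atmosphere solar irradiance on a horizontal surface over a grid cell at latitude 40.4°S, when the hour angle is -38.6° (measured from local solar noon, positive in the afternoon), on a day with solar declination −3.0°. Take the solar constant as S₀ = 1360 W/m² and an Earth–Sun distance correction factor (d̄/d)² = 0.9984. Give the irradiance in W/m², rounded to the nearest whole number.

cos θ_z = sin(-40.4°) sin(-3.0°) + cos(-40.4°) cos(-3.0°) cos(-38.60°) = 0.0339 + 0.5943 = 0.6282.
Top-of-atmosphere irradiance = S₀ (d̄/d)² cos θ_z = 1360 × 0.9984 × 0.6282 = 852.99 W/m².

853 W/m²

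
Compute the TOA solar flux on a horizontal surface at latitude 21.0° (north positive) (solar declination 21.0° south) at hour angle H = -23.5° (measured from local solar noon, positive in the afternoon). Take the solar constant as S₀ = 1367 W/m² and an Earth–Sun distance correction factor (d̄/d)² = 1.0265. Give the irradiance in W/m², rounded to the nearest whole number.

941 W/m²

With φ = 21.0°, δ = -21.0°, H = -23.50°: sin φ sin δ = -0.1284, cos φ cos δ cos H = 0.7993, so cos θ_z = 0.6709.
Top-of-atmosphere irradiance = S₀ (d̄/d)² cos θ_z = 1367 × 1.0265 × 0.6709 = 941.42 W/m².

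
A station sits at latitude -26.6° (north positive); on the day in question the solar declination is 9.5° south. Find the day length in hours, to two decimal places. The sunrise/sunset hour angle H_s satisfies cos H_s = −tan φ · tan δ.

The sunset hour angle satisfies cos H_s = −tan φ tan δ = -0.0838, giving H_s = 94.81°.
Day length = 2 H_s / 15° h⁻¹ = 189.62° / 15 = 12.641 h.

12.64 hours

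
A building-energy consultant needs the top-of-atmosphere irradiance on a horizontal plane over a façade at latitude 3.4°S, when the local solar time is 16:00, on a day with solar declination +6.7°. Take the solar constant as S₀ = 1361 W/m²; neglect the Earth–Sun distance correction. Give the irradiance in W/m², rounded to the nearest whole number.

665 W/m²

Hour angle H = 15° × (16 − 12) = 60.00°.
With φ = -3.4°, δ = 6.7°, H = 60.00°: sin φ sin δ = -0.0069, cos φ cos δ cos H = 0.4957, so cos θ_z = 0.4888.
Top-of-atmosphere irradiance = S₀ cos θ_z = 1361 × 0.4888 = 665.26 W/m².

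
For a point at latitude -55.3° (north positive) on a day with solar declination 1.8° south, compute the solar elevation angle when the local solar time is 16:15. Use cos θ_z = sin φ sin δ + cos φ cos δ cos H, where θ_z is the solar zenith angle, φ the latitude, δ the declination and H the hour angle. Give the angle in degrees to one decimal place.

Hour angle H = 15° × (16.25 − 12) = 63.75°.
cos θ_z = sin φ sin δ + cos φ cos δ cos H = (-0.8221)(-0.0314) + (0.5693)(0.9995)(0.4423) = 0.2775.
θ_z = arccos(0.2775) = 73.89°, so the elevation is 90° − 73.89° = 16.11°.

16.1°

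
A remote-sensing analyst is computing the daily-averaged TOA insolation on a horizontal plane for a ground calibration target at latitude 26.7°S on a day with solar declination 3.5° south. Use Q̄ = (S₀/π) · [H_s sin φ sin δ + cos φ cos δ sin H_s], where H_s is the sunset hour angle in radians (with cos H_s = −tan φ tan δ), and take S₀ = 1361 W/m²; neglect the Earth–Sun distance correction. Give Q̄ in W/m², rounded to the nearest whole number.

405 W/m²

−tan φ tan δ = −(-0.5029)(-0.0612) = -0.0308; H_s = arccos(-0.0308) = 91.76°. In radians, H_s = 1.6015.
H_s sin φ sin δ = 1.6015 × -0.4493 × -0.0610 = 0.0439.
cos φ cos δ sin H_s = 0.8934 × 0.9981 × 0.9995 = 0.8913.
Q̄ = (1361/π) × (0.0439 + 0.8913) = 433.22 × 0.9352 = 405.15 W/m².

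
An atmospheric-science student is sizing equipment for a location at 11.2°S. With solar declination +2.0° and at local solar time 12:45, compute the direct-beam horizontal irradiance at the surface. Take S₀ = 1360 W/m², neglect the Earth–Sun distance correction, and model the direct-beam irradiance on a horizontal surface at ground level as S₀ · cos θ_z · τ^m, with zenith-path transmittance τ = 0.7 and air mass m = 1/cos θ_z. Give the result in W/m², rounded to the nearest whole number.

894 W/m²

Hour angle H = 15° × (12.75 − 12) = 11.25°.
With φ = -11.2°, δ = 2.0°, H = 11.25°: sin φ sin δ = -0.0068, cos φ cos δ cos H = 0.9615, so cos θ_z = 0.9547.
Air mass m = 1/cos θ_z = 1/0.9547 = 1.047; τ^m = 0.7^1.047 = 0.6884.
Surface direct beam = 1360 × 0.9547 × 0.6884 = 893.81 W/m².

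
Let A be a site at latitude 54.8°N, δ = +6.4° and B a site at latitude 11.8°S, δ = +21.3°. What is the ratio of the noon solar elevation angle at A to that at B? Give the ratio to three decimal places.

A: 90° − |54.8 − (6.4)| = 41.60°.
B: 90° − |-11.8 − (21.3)| = 56.90°.
Ratio A/B = 41.6000 / 56.9000 = 0.7311.

0.731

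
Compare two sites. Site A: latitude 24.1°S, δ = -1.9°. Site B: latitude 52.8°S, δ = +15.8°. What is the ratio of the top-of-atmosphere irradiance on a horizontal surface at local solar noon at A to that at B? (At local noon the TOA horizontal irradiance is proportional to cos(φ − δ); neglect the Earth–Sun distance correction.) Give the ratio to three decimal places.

A: cos θ_z = cos(-24.1° − (-1.9°)) = 0.9259.
B: cos θ_z = cos(-52.8° − (15.8°)) = 0.3649.
Ratio A/B = 0.9259 / 0.3649 = 2.5374.

2.537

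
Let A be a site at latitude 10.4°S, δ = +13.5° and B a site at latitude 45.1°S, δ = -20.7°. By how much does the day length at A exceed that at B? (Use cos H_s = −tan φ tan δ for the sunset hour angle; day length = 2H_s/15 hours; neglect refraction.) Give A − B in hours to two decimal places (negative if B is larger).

-3.31 h

A: H_s = arccos(−tan -10.4° · tan 13.5°) = 87.47°, so 2H_s/15 = 11.6627 h.
B: H_s = arccos(−tan -45.1° · tan -20.7°) = 112.28°, so 2H_s/15 = 14.9707 h.
A − B = 11.6627 − 14.9707 = -3.3080 h.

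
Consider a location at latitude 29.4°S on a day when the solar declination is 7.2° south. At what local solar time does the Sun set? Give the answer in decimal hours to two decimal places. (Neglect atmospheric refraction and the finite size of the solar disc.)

18.27 h

cos H_s = −tan(-29.4°) · tan(-7.2°) = -0.0712, so H_s = arccos(-0.0712) = 94.08°.
Sunset is at 12 + H_s/15 = 12 + 6.272 = 18.272 h local solar time.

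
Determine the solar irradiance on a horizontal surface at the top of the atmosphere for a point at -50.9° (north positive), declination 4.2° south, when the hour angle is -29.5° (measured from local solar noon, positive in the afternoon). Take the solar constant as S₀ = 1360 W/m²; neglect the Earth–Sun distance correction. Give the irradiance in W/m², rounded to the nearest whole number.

822 W/m²

cos θ_z = sin φ sin δ + cos φ cos δ cos H = (-0.7760)(-0.0732) + (0.6307)(0.9973)(0.8704) = 0.6043.
Top-of-atmosphere irradiance = S₀ cos θ_z = 1360 × 0.6043 = 821.85 W/m².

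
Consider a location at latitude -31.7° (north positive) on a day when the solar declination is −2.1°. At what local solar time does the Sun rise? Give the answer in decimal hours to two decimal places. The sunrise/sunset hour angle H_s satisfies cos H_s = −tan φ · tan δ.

cos H_s = −tan(-31.7°) · tan(-2.1°) = -0.0226, so H_s = arccos(-0.0226) = 91.29°.
Sunrise is at 12 − H_s/15 = 12 − 6.086 = 5.914 h local solar time.

5.91 h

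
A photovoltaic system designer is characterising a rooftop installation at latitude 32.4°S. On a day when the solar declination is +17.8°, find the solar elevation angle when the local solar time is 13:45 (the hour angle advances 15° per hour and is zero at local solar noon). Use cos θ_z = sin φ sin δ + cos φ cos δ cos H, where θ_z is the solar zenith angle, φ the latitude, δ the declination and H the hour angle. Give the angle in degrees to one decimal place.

Hour angle H = 15° × (13.75 − 12) = 26.25°.
cos θ_z = sin φ sin δ + cos φ cos δ cos H = (-0.5358)(0.3057) + (0.8443)(0.9521)(0.8969) = 0.5572.
θ_z = arccos(0.5572) = 56.14°, so the elevation is 90° − 56.14° = 33.86°.

33.9°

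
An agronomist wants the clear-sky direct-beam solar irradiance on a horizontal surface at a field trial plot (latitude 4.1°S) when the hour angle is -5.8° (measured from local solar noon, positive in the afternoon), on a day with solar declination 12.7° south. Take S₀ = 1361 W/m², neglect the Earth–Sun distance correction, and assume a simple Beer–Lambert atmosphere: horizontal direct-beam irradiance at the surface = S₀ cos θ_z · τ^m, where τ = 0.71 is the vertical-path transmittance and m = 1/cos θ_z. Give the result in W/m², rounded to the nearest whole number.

cos θ_z = sin φ sin δ + cos φ cos δ cos H = (-0.0715)(-0.2198) + (0.9974)(0.9755)(0.9949) = 0.9837.
Air mass m = 1/cos θ_z = 1/0.9837 = 1.017; τ^m = 0.71^1.017 = 0.7059.
Surface direct beam = 1361 × 0.9837 × 0.7059 = 945.07 W/m².

945 W/m²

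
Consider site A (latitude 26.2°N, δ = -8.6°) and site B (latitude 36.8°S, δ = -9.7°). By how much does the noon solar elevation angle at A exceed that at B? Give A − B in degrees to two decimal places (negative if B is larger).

-7.70°

A: 90° − |26.2 − (-8.6)| = 55.20°.
B: 90° − |-36.8 − (-9.7)| = 62.90°.
A − B = 55.20 − 62.90 = -7.70°.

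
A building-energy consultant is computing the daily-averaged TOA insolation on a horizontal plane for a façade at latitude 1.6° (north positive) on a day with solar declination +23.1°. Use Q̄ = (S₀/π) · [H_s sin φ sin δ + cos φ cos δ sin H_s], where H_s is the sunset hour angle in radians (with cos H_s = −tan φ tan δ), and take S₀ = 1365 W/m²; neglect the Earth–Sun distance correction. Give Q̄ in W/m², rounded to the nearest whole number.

cos H_s = −tan(1.6°) · tan(23.1°) = -0.0119, so H_s = arccos(-0.0119) = 90.68°. In radians, H_s = 1.5827.
H_s sin φ sin δ = 1.5827 × 0.0279 × 0.3923 = 0.0173.
cos φ cos δ sin H_s = 0.9996 × 0.9198 × 0.9999 = 0.9193.
Q̄ = (1365/π) × (0.0173 + 0.9193) = 434.49 × 0.9366 = 406.94 W/m².

407 W/m²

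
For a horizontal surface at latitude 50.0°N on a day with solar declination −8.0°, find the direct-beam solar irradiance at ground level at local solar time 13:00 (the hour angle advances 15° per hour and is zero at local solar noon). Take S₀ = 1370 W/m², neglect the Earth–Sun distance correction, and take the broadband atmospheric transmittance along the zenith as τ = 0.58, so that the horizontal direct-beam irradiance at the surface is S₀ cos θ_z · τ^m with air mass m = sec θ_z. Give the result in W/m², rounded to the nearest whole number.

238 W/m²

Hour angle H = 15° × (13 − 12) = 15.00°.
cos θ_z = sin φ sin δ + cos φ cos δ cos H = (0.7660)(-0.1392) + (0.6428)(0.9903)(0.9659) = 0.5082.
Air mass m = 1/cos θ_z = 1/0.5082 = 1.968; τ^m = 0.58^1.968 = 0.3423.
Surface direct beam = 1370 × 0.5082 × 0.3423 = 238.32 W/m².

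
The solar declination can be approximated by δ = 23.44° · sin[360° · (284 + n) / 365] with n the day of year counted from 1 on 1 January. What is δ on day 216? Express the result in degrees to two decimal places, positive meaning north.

360 × (284 + 216) / 365 = 493.151°; sin(493.151°) = 0.7296.
δ = 23.44 × 0.7296 = 17.102° ≈ +17.10°.

+17.10°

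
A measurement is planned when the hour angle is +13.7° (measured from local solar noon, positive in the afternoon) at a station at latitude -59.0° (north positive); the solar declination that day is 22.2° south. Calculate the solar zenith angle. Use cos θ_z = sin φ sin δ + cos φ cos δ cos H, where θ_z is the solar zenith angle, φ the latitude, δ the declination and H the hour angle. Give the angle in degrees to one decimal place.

cos θ_z = sin φ sin δ + cos φ cos δ cos H = (-0.8572)(-0.3778) + (0.5150)(0.9259)(0.9715) = 0.7871.
θ_z = arccos(0.7871) = 38.08°.

38.1°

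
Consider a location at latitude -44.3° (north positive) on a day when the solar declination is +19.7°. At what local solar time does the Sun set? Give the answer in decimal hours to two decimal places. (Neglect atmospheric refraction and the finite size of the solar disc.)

16.64 h

−tan φ tan δ = −(-0.9759)(0.3581) = 0.3495; H_s = arccos(0.3495) = 69.54°.
Sunset is at 12 + H_s/15 = 12 + 4.636 = 16.636 h local solar time.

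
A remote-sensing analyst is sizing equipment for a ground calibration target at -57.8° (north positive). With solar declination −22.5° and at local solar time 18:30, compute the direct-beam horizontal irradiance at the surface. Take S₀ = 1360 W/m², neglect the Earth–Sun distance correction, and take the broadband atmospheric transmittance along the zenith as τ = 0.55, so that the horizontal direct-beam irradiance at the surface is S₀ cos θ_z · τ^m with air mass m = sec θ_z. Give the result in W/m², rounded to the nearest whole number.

35 W/m²

Hour angle H = 15° × (18.5 − 12) = 97.50°.
With φ = -57.8°, δ = -22.5°, H = 97.50°: sin φ sin δ = 0.3238, cos φ cos δ cos H = -0.0643, so cos θ_z = 0.2595.
Air mass m = 1/cos θ_z = 1/0.2595 = 3.854; τ^m = 0.55^3.854 = 0.0999.
Surface direct beam = 1360 × 0.2595 × 0.0999 = 35.26 W/m².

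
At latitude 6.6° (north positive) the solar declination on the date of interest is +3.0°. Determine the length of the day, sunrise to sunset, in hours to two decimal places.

12.05 hours

cos H_s = −tan(6.6°) · tan(3.0°) = -0.0061, so H_s = arccos(-0.0061) = 90.35°.
Day length = 2 H_s / 15° h⁻¹ = 180.70° / 15 = 12.047 h.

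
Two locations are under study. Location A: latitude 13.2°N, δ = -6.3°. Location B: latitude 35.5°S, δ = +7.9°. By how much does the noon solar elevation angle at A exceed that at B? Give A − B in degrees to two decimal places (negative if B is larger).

A: 90° − |13.2 − (-6.3)| = 70.50°.
B: 90° − |-35.5 − (7.9)| = 46.60°.
A − B = 70.50 − 46.60 = 23.90°.

+23.90°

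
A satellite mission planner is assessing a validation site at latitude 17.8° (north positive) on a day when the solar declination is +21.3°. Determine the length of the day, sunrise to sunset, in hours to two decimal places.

The sunset hour angle satisfies cos H_s = −tan φ tan δ = -0.1252, giving H_s = 97.19°.
Day length = 2 H_s / 15° h⁻¹ = 194.38° / 15 = 12.959 h.

12.96 hours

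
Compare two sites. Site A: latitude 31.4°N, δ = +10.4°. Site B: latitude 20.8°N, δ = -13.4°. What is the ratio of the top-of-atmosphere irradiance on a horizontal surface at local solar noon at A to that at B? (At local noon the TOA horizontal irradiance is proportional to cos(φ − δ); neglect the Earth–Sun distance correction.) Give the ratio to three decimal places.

A: cos θ_z = cos(31.4° − (10.4°)) = 0.9336.
B: cos θ_z = cos(20.8° − (-13.4°)) = 0.8271.
Ratio A/B = 0.9336 / 0.8271 = 1.1288.

1.129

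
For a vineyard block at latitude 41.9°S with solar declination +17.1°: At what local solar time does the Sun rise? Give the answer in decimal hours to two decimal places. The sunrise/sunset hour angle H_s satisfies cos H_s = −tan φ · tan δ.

7.07 h

The sunset hour angle satisfies cos H_s = −tan φ tan δ = 0.2760, giving H_s = 73.98°.
Sunrise is at 12 − H_s/15 = 12 − 4.932 = 7.068 h local solar time.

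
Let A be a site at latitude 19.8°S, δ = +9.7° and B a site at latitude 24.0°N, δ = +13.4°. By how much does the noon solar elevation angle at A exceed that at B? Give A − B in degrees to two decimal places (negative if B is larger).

-18.90°

A: 90° − |-19.8 − (9.7)| = 60.50°.
B: 90° − |24.0 − (13.4)| = 79.40°.
A − B = 60.50 − 79.40 = -18.90°.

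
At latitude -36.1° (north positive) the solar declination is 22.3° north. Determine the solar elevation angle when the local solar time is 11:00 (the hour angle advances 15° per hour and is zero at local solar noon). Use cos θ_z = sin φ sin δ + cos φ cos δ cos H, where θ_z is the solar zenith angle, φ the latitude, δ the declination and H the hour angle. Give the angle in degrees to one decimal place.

Hour angle H = 15° × (11 − 12) = -15.00°.
With φ = -36.1°, δ = 22.3°, H = -15.00°: sin φ sin δ = -0.2236, cos φ cos δ cos H = 0.7221, so cos θ_z = 0.4985.
θ_z = arccos(0.4985) = 60.10°, so the elevation is 90° − 60.10° = 29.90°.

29.9°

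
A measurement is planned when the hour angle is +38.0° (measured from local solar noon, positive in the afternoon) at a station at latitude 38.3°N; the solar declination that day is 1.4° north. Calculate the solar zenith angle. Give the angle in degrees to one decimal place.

50.7°

With φ = 38.3°, δ = 1.4°, H = 38.00°: sin φ sin δ = 0.0151, cos φ cos δ cos H = 0.6182, so cos θ_z = 0.6333.
θ_z = arccos(0.6333) = 50.71°.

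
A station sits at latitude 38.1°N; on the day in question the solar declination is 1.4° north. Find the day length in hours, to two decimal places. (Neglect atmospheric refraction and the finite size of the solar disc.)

The sunset hour angle satisfies cos H_s = −tan φ tan δ = -0.0192, giving H_s = 91.10°.
Day length = 2 H_s / 15° h⁻¹ = 182.20° / 15 = 12.147 h.

12.15 hours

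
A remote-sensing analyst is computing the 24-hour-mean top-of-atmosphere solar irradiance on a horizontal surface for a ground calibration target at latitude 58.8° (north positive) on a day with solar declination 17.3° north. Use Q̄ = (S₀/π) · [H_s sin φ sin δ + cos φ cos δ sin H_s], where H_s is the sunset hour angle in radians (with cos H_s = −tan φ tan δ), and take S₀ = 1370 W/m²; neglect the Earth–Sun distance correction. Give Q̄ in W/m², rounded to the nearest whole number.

419 W/m²

The sunset hour angle satisfies cos H_s = −tan φ tan δ = -0.5143, giving H_s = 120.95°. In radians, H_s = 2.1110.
H_s sin φ sin δ = 2.1110 × 0.8554 × 0.2974 = 0.5370.
cos φ cos δ sin H_s = 0.5180 × 0.9548 × 0.8576 = 0.4242.
Q̄ = (1370/π) × (0.5370 + 0.4242) = 436.08 × 0.9612 = 419.16 W/m².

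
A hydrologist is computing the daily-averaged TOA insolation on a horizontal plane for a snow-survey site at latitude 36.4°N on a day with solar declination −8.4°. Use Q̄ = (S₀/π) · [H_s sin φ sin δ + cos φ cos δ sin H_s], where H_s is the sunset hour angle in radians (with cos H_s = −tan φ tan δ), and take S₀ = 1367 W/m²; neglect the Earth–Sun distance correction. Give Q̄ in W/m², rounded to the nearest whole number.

289 W/m²

cos H_s = −tan(36.4°) · tan(-8.4°) = 0.1089, so H_s = arccos(0.1089) = 83.75°. In radians, H_s = 1.4617.
H_s sin φ sin δ = 1.4617 × 0.5934 × -0.1461 = -0.1267.
cos φ cos δ sin H_s = 0.8049 × 0.9893 × 0.9941 = 0.7916.
Q̄ = (1367/π) × (-0.1267 + 0.7916) = 435.13 × 0.6649 = 289.32 W/m².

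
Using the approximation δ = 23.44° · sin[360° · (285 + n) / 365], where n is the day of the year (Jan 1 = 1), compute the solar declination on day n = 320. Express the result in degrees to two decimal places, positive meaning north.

360 × (285 + 320) / 365 = 596.712°; sin(596.712°) = -0.8359.
δ = 23.44 × -0.8359 = -19.593° ≈ -19.59°.

-19.59°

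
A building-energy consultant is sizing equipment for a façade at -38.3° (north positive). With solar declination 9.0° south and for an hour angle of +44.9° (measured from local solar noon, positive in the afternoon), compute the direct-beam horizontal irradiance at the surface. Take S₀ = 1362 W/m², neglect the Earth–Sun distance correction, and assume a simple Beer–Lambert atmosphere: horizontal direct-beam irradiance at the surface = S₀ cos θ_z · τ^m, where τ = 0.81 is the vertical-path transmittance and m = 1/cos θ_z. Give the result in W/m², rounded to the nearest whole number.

635 W/m²

With φ = -38.3°, δ = -9.0°, H = 44.90°: sin φ sin δ = 0.0970, cos φ cos δ cos H = 0.5490, so cos θ_z = 0.6460.
Air mass m = 1/cos θ_z = 1/0.6460 = 1.548; τ^m = 0.81^1.548 = 0.7217.
Surface direct beam = 1362 × 0.6460 × 0.7217 = 634.99 W/m².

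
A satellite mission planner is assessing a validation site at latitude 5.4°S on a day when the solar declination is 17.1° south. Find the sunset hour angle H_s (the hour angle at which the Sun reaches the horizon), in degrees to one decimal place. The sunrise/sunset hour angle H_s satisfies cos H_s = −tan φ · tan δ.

91.7°

−tan φ tan δ = −(-0.0945)(-0.3076) = -0.0291; H_s = arccos(-0.0291) = 91.67°.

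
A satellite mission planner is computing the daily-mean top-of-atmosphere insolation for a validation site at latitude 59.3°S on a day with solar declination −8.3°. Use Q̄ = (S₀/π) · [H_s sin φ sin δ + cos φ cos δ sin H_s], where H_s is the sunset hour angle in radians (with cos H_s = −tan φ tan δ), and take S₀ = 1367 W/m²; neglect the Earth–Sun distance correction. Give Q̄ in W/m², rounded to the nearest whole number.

The sunset hour angle satisfies cos H_s = −tan φ tan δ = -0.2457, giving H_s = 104.22°. In radians, H_s = 1.8190.
H_s sin φ sin δ = 1.8190 × -0.8599 × -0.1444 = 0.2259.
cos φ cos δ sin H_s = 0.5105 × 0.9895 × 0.9694 = 0.4897.
Q̄ = (1367/π) × (0.2259 + 0.4897) = 435.13 × 0.7156 = 311.38 W/m².

311 W/m²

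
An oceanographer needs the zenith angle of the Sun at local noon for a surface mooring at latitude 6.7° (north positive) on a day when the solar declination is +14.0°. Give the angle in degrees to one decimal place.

At local solar noon the hour angle is zero, so the zenith angle is |φ − δ| = |6.7° − (14.0°)| = 7.3°.

7.3°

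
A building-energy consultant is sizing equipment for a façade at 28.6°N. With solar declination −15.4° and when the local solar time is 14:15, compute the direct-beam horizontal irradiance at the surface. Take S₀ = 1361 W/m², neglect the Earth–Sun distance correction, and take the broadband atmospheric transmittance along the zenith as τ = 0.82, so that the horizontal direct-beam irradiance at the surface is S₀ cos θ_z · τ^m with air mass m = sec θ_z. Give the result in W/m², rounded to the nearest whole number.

Hour angle H = 15° × (14.25 − 12) = 33.75°.
cos θ_z = sin φ sin δ + cos φ cos δ cos H = (0.4787)(-0.2656) + (0.8780)(0.9641)(0.8315) = 0.5767.
Air mass m = 1/cos θ_z = 1/0.5767 = 1.734; τ^m = 0.82^1.734 = 0.7088.
Surface direct beam = 1361 × 0.5767 × 0.7088 = 556.33 W/m².

556 W/m²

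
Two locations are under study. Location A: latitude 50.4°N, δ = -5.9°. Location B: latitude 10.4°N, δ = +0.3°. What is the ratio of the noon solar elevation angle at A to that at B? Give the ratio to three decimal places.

A: 90° − |50.4 − (-5.9)| = 33.70°.
B: 90° − |10.4 − (0.3)| = 79.90°.
Ratio A/B = 33.7000 / 79.9000 = 0.4218.

0.422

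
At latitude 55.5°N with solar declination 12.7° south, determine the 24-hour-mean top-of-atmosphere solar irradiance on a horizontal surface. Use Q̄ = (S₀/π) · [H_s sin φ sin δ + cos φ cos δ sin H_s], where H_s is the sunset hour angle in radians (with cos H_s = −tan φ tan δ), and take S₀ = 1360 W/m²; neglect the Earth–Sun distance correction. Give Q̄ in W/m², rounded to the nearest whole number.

−tan φ tan δ = −(1.4550)(-0.2254) = 0.3280; H_s = arccos(0.3280) = 70.85°. In radians, H_s = 1.2366.
H_s sin φ sin δ = 1.2366 × 0.8241 × -0.2198 = -0.2240.
cos φ cos δ sin H_s = 0.5664 × 0.9755 × 0.9447 = 0.5220.
Q̄ = (1360/π) × (-0.2240 + 0.5220) = 432.90 × 0.2980 = 129.00 W/m².

129 W/m²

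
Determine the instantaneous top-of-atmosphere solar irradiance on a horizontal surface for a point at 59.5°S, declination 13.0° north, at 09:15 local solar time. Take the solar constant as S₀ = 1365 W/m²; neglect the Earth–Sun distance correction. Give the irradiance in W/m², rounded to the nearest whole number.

Hour angle H = 15° × (9.25 − 12) = -41.25°.
cos θ_z = sin(-59.5°) sin(13.0°) + cos(-59.5°) cos(13.0°) cos(-41.25°) = -0.1938 + 0.3718 = 0.1780.
Top-of-atmosphere irradiance = S₀ cos θ_z = 1365 × 0.1780 = 242.97 W/m².

243 W/m²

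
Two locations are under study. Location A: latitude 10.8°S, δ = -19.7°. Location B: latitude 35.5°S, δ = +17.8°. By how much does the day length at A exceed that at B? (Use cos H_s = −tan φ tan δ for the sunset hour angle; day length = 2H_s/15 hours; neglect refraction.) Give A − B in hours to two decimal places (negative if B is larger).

+2.29 h

A: H_s = arccos(−tan -10.8° · tan -19.7°) = 93.92°, so 2H_s/15 = 12.5227 h.
B: H_s = arccos(−tan -35.5° · tan 17.8°) = 76.76°, so 2H_s/15 = 10.2347 h.
A − B = 12.5227 − 10.2347 = 2.2880 h.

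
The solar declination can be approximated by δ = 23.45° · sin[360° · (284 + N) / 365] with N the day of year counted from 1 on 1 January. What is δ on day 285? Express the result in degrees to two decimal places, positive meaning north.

-8.48°

360 × (284 + 285) / 365 = 561.205°; sin(561.205°) = -0.3617.
δ = 23.45 × -0.3617 = -8.482° ≈ -8.48°.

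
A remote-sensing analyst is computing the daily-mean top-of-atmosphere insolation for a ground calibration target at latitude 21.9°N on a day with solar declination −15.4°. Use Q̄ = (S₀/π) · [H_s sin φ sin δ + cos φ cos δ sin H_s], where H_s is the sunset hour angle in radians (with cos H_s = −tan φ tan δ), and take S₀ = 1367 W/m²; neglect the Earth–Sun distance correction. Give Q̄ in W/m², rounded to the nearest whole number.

324 W/m²

The sunset hour angle satisfies cos H_s = −tan φ tan δ = 0.1107, giving H_s = 83.64°. In radians, H_s = 1.4598.
H_s sin φ sin δ = 1.4598 × 0.3730 × -0.2656 = -0.1446.
cos φ cos δ sin H_s = 0.9278 × 0.9641 × 0.9938 = 0.8889.
Q̄ = (1367/π) × (-0.1446 + 0.8889) = 435.13 × 0.7443 = 323.87 W/m².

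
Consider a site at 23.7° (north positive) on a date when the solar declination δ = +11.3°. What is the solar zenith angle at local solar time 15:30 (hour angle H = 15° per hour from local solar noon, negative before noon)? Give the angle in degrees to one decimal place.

51.3°

Hour angle H = 15° × (15.5 − 12) = 52.50°.
cos θ_z = sin φ sin δ + cos φ cos δ cos H = (0.4019)(0.1959) + (0.9157)(0.9806)(0.6088) = 0.6254.
θ_z = arccos(0.6254) = 51.29°.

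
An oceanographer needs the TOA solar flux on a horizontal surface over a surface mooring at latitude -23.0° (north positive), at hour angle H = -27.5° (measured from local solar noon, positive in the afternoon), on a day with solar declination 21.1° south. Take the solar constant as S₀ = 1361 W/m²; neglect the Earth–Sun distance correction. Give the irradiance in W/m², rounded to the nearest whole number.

cos θ_z = sin(-23.0°) sin(-21.1°) + cos(-23.0°) cos(-21.1°) cos(-27.50°) = 0.1407 + 0.7618 = 0.9025.
Top-of-atmosphere irradiance = S₀ cos θ_z = 1361 × 0.9025 = 1228.30 W/m².

1228 W/m²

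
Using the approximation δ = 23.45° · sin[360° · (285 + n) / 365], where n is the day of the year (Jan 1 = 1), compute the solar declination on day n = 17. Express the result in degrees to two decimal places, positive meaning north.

-20.73°

360 × (285 + 17) / 365 = 297.863°; sin(297.863°) = -0.8841.
δ = 23.45 × -0.8841 = -20.732° ≈ -20.73°.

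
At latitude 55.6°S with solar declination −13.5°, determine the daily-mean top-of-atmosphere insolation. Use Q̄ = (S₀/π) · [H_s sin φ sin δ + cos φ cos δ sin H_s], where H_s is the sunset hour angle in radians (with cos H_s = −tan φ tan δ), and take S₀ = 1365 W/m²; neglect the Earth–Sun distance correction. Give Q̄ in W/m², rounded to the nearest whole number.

385 W/m²

The sunset hour angle satisfies cos H_s = −tan φ tan δ = -0.3506, giving H_s = 110.52°. In radians, H_s = 1.9289.
H_s sin φ sin δ = 1.9289 × -0.8251 × -0.2334 = 0.3715.
cos φ cos δ sin H_s = 0.5650 × 0.9724 × 0.9366 = 0.5146.
Q̄ = (1365/π) × (0.3715 + 0.5146) = 434.49 × 0.8861 = 385.00 W/m².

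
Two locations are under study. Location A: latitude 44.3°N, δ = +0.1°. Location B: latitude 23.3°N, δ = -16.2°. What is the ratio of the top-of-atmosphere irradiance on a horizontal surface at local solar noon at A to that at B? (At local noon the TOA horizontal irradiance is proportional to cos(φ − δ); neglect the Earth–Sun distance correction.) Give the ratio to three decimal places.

0.929

A: cos θ_z = cos(44.3° − (0.1°)) = 0.7169.
B: cos θ_z = cos(23.3° − (-16.2°)) = 0.7716.
Ratio A/B = 0.7169 / 0.7716 = 0.9291.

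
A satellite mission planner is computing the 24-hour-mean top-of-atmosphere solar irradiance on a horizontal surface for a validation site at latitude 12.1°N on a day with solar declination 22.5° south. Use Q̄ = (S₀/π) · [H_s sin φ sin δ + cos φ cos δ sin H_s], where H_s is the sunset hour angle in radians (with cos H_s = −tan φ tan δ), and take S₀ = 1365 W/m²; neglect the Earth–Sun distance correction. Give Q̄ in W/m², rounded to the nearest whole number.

339 W/m²

−tan φ tan δ = −(0.2144)(-0.4142) = 0.0888; H_s = arccos(0.0888) = 84.91°. In radians, H_s = 1.4820.
H_s sin φ sin δ = 1.4820 × 0.2096 × -0.3827 = -0.1189.
cos φ cos δ sin H_s = 0.9778 × 0.9239 × 0.9961 = 0.8999.
Q̄ = (1365/π) × (-0.1189 + 0.8999) = 434.49 × 0.7810 = 339.34 W/m².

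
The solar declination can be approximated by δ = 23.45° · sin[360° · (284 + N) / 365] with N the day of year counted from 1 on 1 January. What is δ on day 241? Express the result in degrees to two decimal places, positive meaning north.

360 × (284 + 241) / 365 = 517.808°; sin(517.808°) = 0.3777.
δ = 23.45 × 0.3777 = 8.857° ≈ +8.86°.

+8.86°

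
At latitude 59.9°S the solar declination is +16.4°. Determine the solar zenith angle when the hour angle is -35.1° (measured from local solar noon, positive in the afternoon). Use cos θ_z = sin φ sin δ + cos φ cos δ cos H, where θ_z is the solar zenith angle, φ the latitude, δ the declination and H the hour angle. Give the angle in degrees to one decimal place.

81.4°

With φ = -59.9°, δ = 16.4°, H = -35.10°: sin φ sin δ = -0.2443, cos φ cos δ cos H = 0.3936, so cos θ_z = 0.1493.
θ_z = arccos(0.1493) = 81.41°.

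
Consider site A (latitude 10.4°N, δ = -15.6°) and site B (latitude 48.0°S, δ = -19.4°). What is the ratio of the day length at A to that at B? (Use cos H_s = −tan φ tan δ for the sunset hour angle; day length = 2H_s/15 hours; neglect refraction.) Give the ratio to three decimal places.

0.770

A: H_s = arccos(−tan 10.4° · tan -15.6°) = 87.06°, so 2H_s/15 = 11.6080 h.
B: H_s = arccos(−tan -48.0° · tan -19.4°) = 113.02°, so 2H_s/15 = 15.0693 h.
Ratio A/B = 11.6080 / 15.0693 = 0.7703.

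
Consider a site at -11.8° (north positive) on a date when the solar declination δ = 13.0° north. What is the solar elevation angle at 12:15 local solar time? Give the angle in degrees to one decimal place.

64.9°

Hour angle H = 15° × (12.25 − 12) = 3.75°.
cos θ_z = sin φ sin δ + cos φ cos δ cos H = (-0.2045)(0.2250) + (0.9789)(0.9744)(0.9979) = 0.9058.
θ_z = arccos(0.9058) = 25.07°, so the elevation is 90° − 25.07° = 64.93°.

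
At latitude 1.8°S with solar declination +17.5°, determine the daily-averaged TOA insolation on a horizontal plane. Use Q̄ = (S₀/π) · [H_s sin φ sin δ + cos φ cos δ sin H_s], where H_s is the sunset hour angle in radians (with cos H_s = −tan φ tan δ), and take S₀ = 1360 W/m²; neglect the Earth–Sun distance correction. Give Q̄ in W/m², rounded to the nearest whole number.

−tan φ tan δ = −(-0.0314)(0.3153) = 0.0099; H_s = arccos(0.0099) = 89.43°. In radians, H_s = 1.5608.
H_s sin φ sin δ = 1.5608 × -0.0314 × 0.3007 = -0.0147.
cos φ cos δ sin H_s = 0.9995 × 0.9537 × 1.0000 = 0.9532.
Q̄ = (1360/π) × (-0.0147 + 0.9532) = 432.90 × 0.9385 = 406.28 W/m².

406 W/m²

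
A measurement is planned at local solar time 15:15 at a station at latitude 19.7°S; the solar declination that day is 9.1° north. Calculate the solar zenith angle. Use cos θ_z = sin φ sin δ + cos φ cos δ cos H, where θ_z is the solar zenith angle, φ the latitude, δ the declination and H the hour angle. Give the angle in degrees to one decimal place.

Hour angle H = 15° × (15.25 − 12) = 48.75°.
cos θ_z = sin φ sin δ + cos φ cos δ cos H = (-0.3371)(0.1582) + (0.9415)(0.9874)(0.6593) = 0.5596.
θ_z = arccos(0.5596) = 55.97°.

56.0°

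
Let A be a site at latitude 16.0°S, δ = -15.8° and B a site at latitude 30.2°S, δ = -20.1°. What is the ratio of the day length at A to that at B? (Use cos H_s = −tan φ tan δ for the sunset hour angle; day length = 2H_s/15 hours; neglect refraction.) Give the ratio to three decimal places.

A: H_s = arccos(−tan -16.0° · tan -15.8°) = 94.65°, so 2H_s/15 = 12.6200 h.
B: H_s = arccos(−tan -30.2° · tan -20.1°) = 102.30°, so 2H_s/15 = 13.6400 h.
Ratio A/B = 12.6200 / 13.6400 = 0.9252.

0.925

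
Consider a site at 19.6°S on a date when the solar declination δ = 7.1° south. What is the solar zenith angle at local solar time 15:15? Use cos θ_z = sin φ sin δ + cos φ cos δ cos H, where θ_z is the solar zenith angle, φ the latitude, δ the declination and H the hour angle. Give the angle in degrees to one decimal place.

Hour angle H = 15° × (15.25 − 12) = 48.75°.
With φ = -19.6°, δ = -7.1°, H = 48.75°: sin φ sin δ = 0.0415, cos φ cos δ cos H = 0.6164, so cos θ_z = 0.6579.
θ_z = arccos(0.6579) = 48.86°.

48.9°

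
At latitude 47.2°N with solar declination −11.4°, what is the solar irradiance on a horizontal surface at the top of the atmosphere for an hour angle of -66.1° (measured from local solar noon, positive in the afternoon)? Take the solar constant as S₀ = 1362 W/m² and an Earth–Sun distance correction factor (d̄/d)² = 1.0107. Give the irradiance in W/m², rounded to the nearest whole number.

172 W/m²

With φ = 47.2°, δ = -11.4°, H = -66.10°: sin φ sin δ = -0.1450, cos φ cos δ cos H = 0.2698, so cos θ_z = 0.1248.
Top-of-atmosphere irradiance = S₀ (d̄/d)² cos θ_z = 1362 × 1.0107 × 0.1248 = 171.80 W/m².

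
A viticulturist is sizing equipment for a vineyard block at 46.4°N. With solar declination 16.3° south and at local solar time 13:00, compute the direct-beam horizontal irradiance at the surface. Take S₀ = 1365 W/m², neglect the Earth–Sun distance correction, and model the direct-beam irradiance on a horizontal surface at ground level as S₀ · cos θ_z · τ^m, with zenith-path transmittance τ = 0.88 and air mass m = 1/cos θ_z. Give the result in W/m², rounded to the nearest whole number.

444 W/m²

Hour angle H = 15° × (13 − 12) = 15.00°.
cos θ_z = sin φ sin δ + cos φ cos δ cos H = (0.7242)(-0.2807) + (0.6896)(0.9598)(0.9659) = 0.4360.
Air mass m = 1/cos θ_z = 1/0.4360 = 2.294; τ^m = 0.88^2.294 = 0.7458.
Surface direct beam = 1365 × 0.4360 × 0.7458 = 443.86 W/m².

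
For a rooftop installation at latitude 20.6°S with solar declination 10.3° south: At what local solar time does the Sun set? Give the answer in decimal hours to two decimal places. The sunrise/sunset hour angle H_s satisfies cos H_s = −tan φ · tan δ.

18.26 h

−tan φ tan δ = −(-0.3759)(-0.1817) = -0.0683; H_s = arccos(-0.0683) = 93.92°.
Sunset is at 12 + H_s/15 = 12 + 6.261 = 18.261 h local solar time.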